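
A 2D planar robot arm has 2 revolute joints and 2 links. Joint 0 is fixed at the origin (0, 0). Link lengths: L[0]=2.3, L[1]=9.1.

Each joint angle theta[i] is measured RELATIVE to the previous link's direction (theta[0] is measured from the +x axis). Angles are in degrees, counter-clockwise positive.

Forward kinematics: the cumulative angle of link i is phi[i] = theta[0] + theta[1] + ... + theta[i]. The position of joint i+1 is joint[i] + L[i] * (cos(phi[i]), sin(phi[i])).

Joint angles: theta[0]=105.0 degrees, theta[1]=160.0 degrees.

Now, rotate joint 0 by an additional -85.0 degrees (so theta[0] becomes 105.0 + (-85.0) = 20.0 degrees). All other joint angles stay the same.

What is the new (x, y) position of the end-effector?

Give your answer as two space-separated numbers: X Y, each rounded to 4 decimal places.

Answer: -6.9387 0.7866

Derivation:
joint[0] = (0.0000, 0.0000)  (base)
link 0: phi[0] = 20 = 20 deg
  cos(20 deg) = 0.9397, sin(20 deg) = 0.3420
  joint[1] = (0.0000, 0.0000) + 2.3 * (0.9397, 0.3420) = (0.0000 + 2.1613, 0.0000 + 0.7866) = (2.1613, 0.7866)
link 1: phi[1] = 20 + 160 = 180 deg
  cos(180 deg) = -1.0000, sin(180 deg) = 0.0000
  joint[2] = (2.1613, 0.7866) + 9.1 * (-1.0000, 0.0000) = (2.1613 + -9.1000, 0.7866 + 0.0000) = (-6.9387, 0.7866)
End effector: (-6.9387, 0.7866)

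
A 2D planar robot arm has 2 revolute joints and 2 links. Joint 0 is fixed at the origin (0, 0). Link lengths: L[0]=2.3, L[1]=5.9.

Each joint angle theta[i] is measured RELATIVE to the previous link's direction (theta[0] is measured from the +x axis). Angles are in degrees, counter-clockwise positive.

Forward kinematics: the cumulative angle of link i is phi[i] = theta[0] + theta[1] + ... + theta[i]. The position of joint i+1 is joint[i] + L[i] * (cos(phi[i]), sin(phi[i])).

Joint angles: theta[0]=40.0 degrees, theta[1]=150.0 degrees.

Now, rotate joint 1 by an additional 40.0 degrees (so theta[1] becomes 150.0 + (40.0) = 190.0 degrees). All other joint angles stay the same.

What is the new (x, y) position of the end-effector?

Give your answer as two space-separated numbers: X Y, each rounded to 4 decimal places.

joint[0] = (0.0000, 0.0000)  (base)
link 0: phi[0] = 40 = 40 deg
  cos(40 deg) = 0.7660, sin(40 deg) = 0.6428
  joint[1] = (0.0000, 0.0000) + 2.3 * (0.7660, 0.6428) = (0.0000 + 1.7619, 0.0000 + 1.4784) = (1.7619, 1.4784)
link 1: phi[1] = 40 + 190 = 230 deg
  cos(230 deg) = -0.6428, sin(230 deg) = -0.7660
  joint[2] = (1.7619, 1.4784) + 5.9 * (-0.6428, -0.7660) = (1.7619 + -3.7924, 1.4784 + -4.5197) = (-2.0305, -3.0413)
End effector: (-2.0305, -3.0413)

Answer: -2.0305 -3.0413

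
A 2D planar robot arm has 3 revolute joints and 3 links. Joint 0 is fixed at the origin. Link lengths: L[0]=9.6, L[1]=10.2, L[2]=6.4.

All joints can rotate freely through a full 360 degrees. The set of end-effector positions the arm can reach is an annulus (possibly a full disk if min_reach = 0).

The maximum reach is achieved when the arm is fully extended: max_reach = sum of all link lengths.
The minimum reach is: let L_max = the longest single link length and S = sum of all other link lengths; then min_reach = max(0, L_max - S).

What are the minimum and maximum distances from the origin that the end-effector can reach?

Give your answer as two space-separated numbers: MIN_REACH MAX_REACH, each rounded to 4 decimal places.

Link lengths: [9.6, 10.2, 6.4]
max_reach = 9.6 + 10.2 + 6.4 = 26.2
L_max = max([9.6, 10.2, 6.4]) = 10.2
S (sum of others) = 26.2 - 10.2 = 16
min_reach = max(0, 10.2 - 16) = max(0, -5.8) = 0

Answer: 0.0000 26.2000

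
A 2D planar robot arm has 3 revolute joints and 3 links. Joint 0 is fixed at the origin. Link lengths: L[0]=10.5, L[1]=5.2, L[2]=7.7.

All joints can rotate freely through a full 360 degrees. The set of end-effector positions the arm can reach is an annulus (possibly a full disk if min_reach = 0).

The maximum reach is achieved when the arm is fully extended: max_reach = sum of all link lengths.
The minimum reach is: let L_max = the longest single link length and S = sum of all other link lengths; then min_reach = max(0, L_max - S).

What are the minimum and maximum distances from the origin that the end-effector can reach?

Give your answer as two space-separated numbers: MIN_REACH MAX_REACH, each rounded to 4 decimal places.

Answer: 0.0000 23.4000

Derivation:
Link lengths: [10.5, 5.2, 7.7]
max_reach = 10.5 + 5.2 + 7.7 = 23.4
L_max = max([10.5, 5.2, 7.7]) = 10.5
S (sum of others) = 23.4 - 10.5 = 12.9
min_reach = max(0, 10.5 - 12.9) = max(0, -2.4) = 0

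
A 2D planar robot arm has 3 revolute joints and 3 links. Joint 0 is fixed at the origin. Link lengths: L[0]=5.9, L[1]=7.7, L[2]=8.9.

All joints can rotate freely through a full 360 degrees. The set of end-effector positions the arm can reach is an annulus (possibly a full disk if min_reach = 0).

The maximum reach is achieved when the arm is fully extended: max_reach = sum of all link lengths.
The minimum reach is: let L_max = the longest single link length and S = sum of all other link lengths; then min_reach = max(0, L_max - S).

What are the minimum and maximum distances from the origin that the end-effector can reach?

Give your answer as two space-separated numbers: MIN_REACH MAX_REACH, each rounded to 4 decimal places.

Answer: 0.0000 22.5000

Derivation:
Link lengths: [5.9, 7.7, 8.9]
max_reach = 5.9 + 7.7 + 8.9 = 22.5
L_max = max([5.9, 7.7, 8.9]) = 8.9
S (sum of others) = 22.5 - 8.9 = 13.6
min_reach = max(0, 8.9 - 13.6) = max(0, -4.7) = 0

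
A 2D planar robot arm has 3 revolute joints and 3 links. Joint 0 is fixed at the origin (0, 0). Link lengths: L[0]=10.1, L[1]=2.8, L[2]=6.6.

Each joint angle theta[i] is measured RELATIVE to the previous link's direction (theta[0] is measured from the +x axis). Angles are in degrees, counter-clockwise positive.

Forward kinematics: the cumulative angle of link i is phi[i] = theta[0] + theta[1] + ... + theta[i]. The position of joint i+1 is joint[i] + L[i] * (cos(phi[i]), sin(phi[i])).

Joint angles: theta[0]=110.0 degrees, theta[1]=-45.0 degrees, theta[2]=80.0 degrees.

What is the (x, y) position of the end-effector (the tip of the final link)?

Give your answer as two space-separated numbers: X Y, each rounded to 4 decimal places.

Answer: -7.6775 15.8142

Derivation:
joint[0] = (0.0000, 0.0000)  (base)
link 0: phi[0] = 110 = 110 deg
  cos(110 deg) = -0.3420, sin(110 deg) = 0.9397
  joint[1] = (0.0000, 0.0000) + 10.1 * (-0.3420, 0.9397) = (0.0000 + -3.4544, 0.0000 + 9.4909) = (-3.4544, 9.4909)
link 1: phi[1] = 110 + -45 = 65 deg
  cos(65 deg) = 0.4226, sin(65 deg) = 0.9063
  joint[2] = (-3.4544, 9.4909) + 2.8 * (0.4226, 0.9063) = (-3.4544 + 1.1833, 9.4909 + 2.5377) = (-2.2711, 12.0286)
link 2: phi[2] = 110 + -45 + 80 = 145 deg
  cos(145 deg) = -0.8192, sin(145 deg) = 0.5736
  joint[3] = (-2.2711, 12.0286) + 6.6 * (-0.8192, 0.5736) = (-2.2711 + -5.4064, 12.0286 + 3.7856) = (-7.6775, 15.8142)
End effector: (-7.6775, 15.8142)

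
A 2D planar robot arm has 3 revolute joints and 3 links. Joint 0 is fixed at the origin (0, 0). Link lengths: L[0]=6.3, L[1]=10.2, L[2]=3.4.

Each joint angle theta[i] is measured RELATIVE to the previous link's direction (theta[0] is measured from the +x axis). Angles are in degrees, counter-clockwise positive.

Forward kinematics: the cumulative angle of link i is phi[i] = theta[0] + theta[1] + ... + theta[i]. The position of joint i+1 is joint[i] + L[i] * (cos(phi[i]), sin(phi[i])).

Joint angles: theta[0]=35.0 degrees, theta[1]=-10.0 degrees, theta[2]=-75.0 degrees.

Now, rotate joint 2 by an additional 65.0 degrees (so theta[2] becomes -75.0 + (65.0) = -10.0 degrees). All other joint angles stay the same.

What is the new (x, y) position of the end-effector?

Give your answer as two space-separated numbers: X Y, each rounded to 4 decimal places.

joint[0] = (0.0000, 0.0000)  (base)
link 0: phi[0] = 35 = 35 deg
  cos(35 deg) = 0.8192, sin(35 deg) = 0.5736
  joint[1] = (0.0000, 0.0000) + 6.3 * (0.8192, 0.5736) = (0.0000 + 5.1607, 0.0000 + 3.6135) = (5.1607, 3.6135)
link 1: phi[1] = 35 + -10 = 25 deg
  cos(25 deg) = 0.9063, sin(25 deg) = 0.4226
  joint[2] = (5.1607, 3.6135) + 10.2 * (0.9063, 0.4226) = (5.1607 + 9.2443, 3.6135 + 4.3107) = (14.4050, 7.9242)
link 2: phi[2] = 35 + -10 + -10 = 15 deg
  cos(15 deg) = 0.9659, sin(15 deg) = 0.2588
  joint[3] = (14.4050, 7.9242) + 3.4 * (0.9659, 0.2588) = (14.4050 + 3.2841, 7.9242 + 0.8800) = (17.6891, 8.8042)
End effector: (17.6891, 8.8042)

Answer: 17.6891 8.8042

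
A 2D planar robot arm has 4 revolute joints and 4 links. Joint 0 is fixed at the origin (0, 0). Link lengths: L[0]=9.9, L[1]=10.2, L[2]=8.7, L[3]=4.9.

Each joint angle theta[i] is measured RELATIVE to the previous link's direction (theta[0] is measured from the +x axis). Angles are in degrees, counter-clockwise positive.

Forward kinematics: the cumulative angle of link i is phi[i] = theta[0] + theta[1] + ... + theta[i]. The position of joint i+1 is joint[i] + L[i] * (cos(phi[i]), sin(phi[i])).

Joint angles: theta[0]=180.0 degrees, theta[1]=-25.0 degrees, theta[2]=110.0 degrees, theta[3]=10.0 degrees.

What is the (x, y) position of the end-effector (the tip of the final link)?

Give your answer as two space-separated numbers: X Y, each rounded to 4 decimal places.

Answer: -19.4755 -9.2375

Derivation:
joint[0] = (0.0000, 0.0000)  (base)
link 0: phi[0] = 180 = 180 deg
  cos(180 deg) = -1.0000, sin(180 deg) = 0.0000
  joint[1] = (0.0000, 0.0000) + 9.9 * (-1.0000, 0.0000) = (0.0000 + -9.9000, 0.0000 + 0.0000) = (-9.9000, 0.0000)
link 1: phi[1] = 180 + -25 = 155 deg
  cos(155 deg) = -0.9063, sin(155 deg) = 0.4226
  joint[2] = (-9.9000, 0.0000) + 10.2 * (-0.9063, 0.4226) = (-9.9000 + -9.2443, 0.0000 + 4.3107) = (-19.1443, 4.3107)
link 2: phi[2] = 180 + -25 + 110 = 265 deg
  cos(265 deg) = -0.0872, sin(265 deg) = -0.9962
  joint[3] = (-19.1443, 4.3107) + 8.7 * (-0.0872, -0.9962) = (-19.1443 + -0.7583, 4.3107 + -8.6669) = (-19.9026, -4.3562)
link 3: phi[3] = 180 + -25 + 110 + 10 = 275 deg
  cos(275 deg) = 0.0872, sin(275 deg) = -0.9962
  joint[4] = (-19.9026, -4.3562) + 4.9 * (0.0872, -0.9962) = (-19.9026 + 0.4271, -4.3562 + -4.8814) = (-19.4755, -9.2375)
End effector: (-19.4755, -9.2375)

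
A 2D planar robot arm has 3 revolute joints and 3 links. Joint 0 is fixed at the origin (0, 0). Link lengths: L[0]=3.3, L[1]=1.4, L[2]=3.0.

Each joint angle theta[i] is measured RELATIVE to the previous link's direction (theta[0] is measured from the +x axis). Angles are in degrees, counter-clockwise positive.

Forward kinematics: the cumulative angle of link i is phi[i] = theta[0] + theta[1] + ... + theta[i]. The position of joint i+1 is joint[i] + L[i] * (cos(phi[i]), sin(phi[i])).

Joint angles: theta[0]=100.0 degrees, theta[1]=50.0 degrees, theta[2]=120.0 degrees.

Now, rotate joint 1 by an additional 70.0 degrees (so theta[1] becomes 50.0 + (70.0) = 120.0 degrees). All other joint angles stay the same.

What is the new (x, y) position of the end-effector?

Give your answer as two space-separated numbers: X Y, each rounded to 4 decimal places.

joint[0] = (0.0000, 0.0000)  (base)
link 0: phi[0] = 100 = 100 deg
  cos(100 deg) = -0.1736, sin(100 deg) = 0.9848
  joint[1] = (0.0000, 0.0000) + 3.3 * (-0.1736, 0.9848) = (0.0000 + -0.5730, 0.0000 + 3.2499) = (-0.5730, 3.2499)
link 1: phi[1] = 100 + 120 = 220 deg
  cos(220 deg) = -0.7660, sin(220 deg) = -0.6428
  joint[2] = (-0.5730, 3.2499) + 1.4 * (-0.7660, -0.6428) = (-0.5730 + -1.0725, 3.2499 + -0.8999) = (-1.6455, 2.3500)
link 2: phi[2] = 100 + 120 + 120 = 340 deg
  cos(340 deg) = 0.9397, sin(340 deg) = -0.3420
  joint[3] = (-1.6455, 2.3500) + 3 * (0.9397, -0.3420) = (-1.6455 + 2.8191, 2.3500 + -1.0261) = (1.1736, 1.3239)
End effector: (1.1736, 1.3239)

Answer: 1.1736 1.3239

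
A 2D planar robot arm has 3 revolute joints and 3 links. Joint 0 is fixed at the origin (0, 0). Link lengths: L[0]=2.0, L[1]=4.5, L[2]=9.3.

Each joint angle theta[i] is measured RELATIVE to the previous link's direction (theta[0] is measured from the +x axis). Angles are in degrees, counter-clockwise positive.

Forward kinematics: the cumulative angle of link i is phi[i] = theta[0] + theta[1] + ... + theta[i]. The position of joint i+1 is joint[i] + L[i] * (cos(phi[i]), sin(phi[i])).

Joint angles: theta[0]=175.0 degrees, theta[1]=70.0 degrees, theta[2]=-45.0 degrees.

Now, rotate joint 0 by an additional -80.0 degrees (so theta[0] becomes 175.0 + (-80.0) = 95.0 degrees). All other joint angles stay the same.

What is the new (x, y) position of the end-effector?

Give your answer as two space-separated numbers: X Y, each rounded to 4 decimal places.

joint[0] = (0.0000, 0.0000)  (base)
link 0: phi[0] = 95 = 95 deg
  cos(95 deg) = -0.0872, sin(95 deg) = 0.9962
  joint[1] = (0.0000, 0.0000) + 2 * (-0.0872, 0.9962) = (0.0000 + -0.1743, 0.0000 + 1.9924) = (-0.1743, 1.9924)
link 1: phi[1] = 95 + 70 = 165 deg
  cos(165 deg) = -0.9659, sin(165 deg) = 0.2588
  joint[2] = (-0.1743, 1.9924) + 4.5 * (-0.9659, 0.2588) = (-0.1743 + -4.3467, 1.9924 + 1.1647) = (-4.5210, 3.1571)
link 2: phi[2] = 95 + 70 + -45 = 120 deg
  cos(120 deg) = -0.5000, sin(120 deg) = 0.8660
  joint[3] = (-4.5210, 3.1571) + 9.3 * (-0.5000, 0.8660) = (-4.5210 + -4.6500, 3.1571 + 8.0540) = (-9.1710, 11.2111)
End effector: (-9.1710, 11.2111)

Answer: -9.1710 11.2111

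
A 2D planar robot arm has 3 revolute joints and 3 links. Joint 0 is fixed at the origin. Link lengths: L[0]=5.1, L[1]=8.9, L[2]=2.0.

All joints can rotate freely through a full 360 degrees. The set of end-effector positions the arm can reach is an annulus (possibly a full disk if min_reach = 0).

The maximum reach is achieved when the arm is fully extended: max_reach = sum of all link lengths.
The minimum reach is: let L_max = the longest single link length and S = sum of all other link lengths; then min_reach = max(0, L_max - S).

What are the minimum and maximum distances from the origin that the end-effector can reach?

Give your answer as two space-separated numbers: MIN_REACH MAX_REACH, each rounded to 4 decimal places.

Link lengths: [5.1, 8.9, 2.0]
max_reach = 5.1 + 8.9 + 2 = 16
L_max = max([5.1, 8.9, 2.0]) = 8.9
S (sum of others) = 16 - 8.9 = 7.1
min_reach = max(0, 8.9 - 7.1) = max(0, 1.8) = 1.8

Answer: 1.8000 16.0000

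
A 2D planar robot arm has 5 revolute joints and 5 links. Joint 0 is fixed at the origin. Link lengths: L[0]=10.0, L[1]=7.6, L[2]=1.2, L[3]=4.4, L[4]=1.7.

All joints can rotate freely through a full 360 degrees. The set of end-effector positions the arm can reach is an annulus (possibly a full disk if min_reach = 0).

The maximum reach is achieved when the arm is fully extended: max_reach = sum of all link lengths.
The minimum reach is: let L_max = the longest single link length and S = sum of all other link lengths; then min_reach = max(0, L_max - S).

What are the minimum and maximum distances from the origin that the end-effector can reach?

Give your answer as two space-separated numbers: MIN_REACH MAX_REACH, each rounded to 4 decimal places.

Answer: 0.0000 24.9000

Derivation:
Link lengths: [10.0, 7.6, 1.2, 4.4, 1.7]
max_reach = 10 + 7.6 + 1.2 + 4.4 + 1.7 = 24.9
L_max = max([10.0, 7.6, 1.2, 4.4, 1.7]) = 10
S (sum of others) = 24.9 - 10 = 14.9
min_reach = max(0, 10 - 14.9) = max(0, -4.9) = 0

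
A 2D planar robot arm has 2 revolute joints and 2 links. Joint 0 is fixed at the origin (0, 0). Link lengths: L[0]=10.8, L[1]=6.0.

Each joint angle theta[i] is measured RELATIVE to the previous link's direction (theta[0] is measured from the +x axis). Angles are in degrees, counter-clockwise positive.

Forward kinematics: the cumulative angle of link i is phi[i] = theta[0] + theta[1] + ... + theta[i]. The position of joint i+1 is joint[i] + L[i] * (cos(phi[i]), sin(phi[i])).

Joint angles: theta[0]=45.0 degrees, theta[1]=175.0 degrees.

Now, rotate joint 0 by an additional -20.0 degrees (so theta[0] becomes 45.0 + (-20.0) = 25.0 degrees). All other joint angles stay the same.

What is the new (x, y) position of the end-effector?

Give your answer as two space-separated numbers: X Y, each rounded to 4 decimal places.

joint[0] = (0.0000, 0.0000)  (base)
link 0: phi[0] = 25 = 25 deg
  cos(25 deg) = 0.9063, sin(25 deg) = 0.4226
  joint[1] = (0.0000, 0.0000) + 10.8 * (0.9063, 0.4226) = (0.0000 + 9.7881, 0.0000 + 4.5643) = (9.7881, 4.5643)
link 1: phi[1] = 25 + 175 = 200 deg
  cos(200 deg) = -0.9397, sin(200 deg) = -0.3420
  joint[2] = (9.7881, 4.5643) + 6 * (-0.9397, -0.3420) = (9.7881 + -5.6382, 4.5643 + -2.0521) = (4.1500, 2.5122)
End effector: (4.1500, 2.5122)

Answer: 4.1500 2.5122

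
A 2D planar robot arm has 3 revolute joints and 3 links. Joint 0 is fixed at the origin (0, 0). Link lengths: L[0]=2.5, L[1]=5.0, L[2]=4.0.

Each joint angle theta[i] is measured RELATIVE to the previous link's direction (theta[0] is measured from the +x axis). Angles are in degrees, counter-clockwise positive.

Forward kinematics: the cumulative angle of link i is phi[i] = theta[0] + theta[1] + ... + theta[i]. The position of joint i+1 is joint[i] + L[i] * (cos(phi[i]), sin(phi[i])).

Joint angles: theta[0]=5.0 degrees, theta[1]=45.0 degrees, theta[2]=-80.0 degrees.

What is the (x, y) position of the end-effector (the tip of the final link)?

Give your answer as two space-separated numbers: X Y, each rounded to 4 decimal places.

Answer: 9.1685 2.0481

Derivation:
joint[0] = (0.0000, 0.0000)  (base)
link 0: phi[0] = 5 = 5 deg
  cos(5 deg) = 0.9962, sin(5 deg) = 0.0872
  joint[1] = (0.0000, 0.0000) + 2.5 * (0.9962, 0.0872) = (0.0000 + 2.4905, 0.0000 + 0.2179) = (2.4905, 0.2179)
link 1: phi[1] = 5 + 45 = 50 deg
  cos(50 deg) = 0.6428, sin(50 deg) = 0.7660
  joint[2] = (2.4905, 0.2179) + 5 * (0.6428, 0.7660) = (2.4905 + 3.2139, 0.2179 + 3.8302) = (5.7044, 4.0481)
link 2: phi[2] = 5 + 45 + -80 = -30 deg
  cos(-30 deg) = 0.8660, sin(-30 deg) = -0.5000
  joint[3] = (5.7044, 4.0481) + 4 * (0.8660, -0.5000) = (5.7044 + 3.4641, 4.0481 + -2.0000) = (9.1685, 2.0481)
End effector: (9.1685, 2.0481)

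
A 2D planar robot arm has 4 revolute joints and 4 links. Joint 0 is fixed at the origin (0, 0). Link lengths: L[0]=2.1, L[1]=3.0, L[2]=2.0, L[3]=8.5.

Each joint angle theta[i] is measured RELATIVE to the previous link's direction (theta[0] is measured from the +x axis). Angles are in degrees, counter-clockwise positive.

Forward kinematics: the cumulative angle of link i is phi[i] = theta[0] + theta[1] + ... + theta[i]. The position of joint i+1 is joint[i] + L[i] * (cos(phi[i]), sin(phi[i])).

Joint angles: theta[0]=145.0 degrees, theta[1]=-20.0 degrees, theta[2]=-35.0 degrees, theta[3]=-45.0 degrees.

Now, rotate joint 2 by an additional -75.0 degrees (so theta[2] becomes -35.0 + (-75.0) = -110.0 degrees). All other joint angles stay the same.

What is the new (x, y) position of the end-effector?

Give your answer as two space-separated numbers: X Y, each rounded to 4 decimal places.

Answer: 5.8521 -0.0704

Derivation:
joint[0] = (0.0000, 0.0000)  (base)
link 0: phi[0] = 145 = 145 deg
  cos(145 deg) = -0.8192, sin(145 deg) = 0.5736
  joint[1] = (0.0000, 0.0000) + 2.1 * (-0.8192, 0.5736) = (0.0000 + -1.7202, 0.0000 + 1.2045) = (-1.7202, 1.2045)
link 1: phi[1] = 145 + -20 = 125 deg
  cos(125 deg) = -0.5736, sin(125 deg) = 0.8192
  joint[2] = (-1.7202, 1.2045) + 3 * (-0.5736, 0.8192) = (-1.7202 + -1.7207, 1.2045 + 2.4575) = (-3.4409, 3.6620)
link 2: phi[2] = 145 + -20 + -110 = 15 deg
  cos(15 deg) = 0.9659, sin(15 deg) = 0.2588
  joint[3] = (-3.4409, 3.6620) + 2 * (0.9659, 0.2588) = (-3.4409 + 1.9319, 3.6620 + 0.5176) = (-1.5091, 4.1796)
link 3: phi[3] = 145 + -20 + -110 + -45 = -30 deg
  cos(-30 deg) = 0.8660, sin(-30 deg) = -0.5000
  joint[4] = (-1.5091, 4.1796) + 8.5 * (0.8660, -0.5000) = (-1.5091 + 7.3612, 4.1796 + -4.2500) = (5.8521, -0.0704)
End effector: (5.8521, -0.0704)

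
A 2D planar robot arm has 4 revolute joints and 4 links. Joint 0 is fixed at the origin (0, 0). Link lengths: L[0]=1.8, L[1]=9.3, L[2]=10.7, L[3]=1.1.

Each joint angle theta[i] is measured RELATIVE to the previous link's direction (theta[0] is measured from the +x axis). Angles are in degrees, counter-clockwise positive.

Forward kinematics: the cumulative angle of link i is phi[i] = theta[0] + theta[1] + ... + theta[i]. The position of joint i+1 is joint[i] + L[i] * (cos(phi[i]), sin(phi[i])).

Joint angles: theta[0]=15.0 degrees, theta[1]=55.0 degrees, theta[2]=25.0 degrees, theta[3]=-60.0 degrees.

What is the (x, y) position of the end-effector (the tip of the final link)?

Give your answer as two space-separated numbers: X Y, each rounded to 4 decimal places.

joint[0] = (0.0000, 0.0000)  (base)
link 0: phi[0] = 15 = 15 deg
  cos(15 deg) = 0.9659, sin(15 deg) = 0.2588
  joint[1] = (0.0000, 0.0000) + 1.8 * (0.9659, 0.2588) = (0.0000 + 1.7387, 0.0000 + 0.4659) = (1.7387, 0.4659)
link 1: phi[1] = 15 + 55 = 70 deg
  cos(70 deg) = 0.3420, sin(70 deg) = 0.9397
  joint[2] = (1.7387, 0.4659) + 9.3 * (0.3420, 0.9397) = (1.7387 + 3.1808, 0.4659 + 8.7391) = (4.9195, 9.2050)
link 2: phi[2] = 15 + 55 + 25 = 95 deg
  cos(95 deg) = -0.0872, sin(95 deg) = 0.9962
  joint[3] = (4.9195, 9.2050) + 10.7 * (-0.0872, 0.9962) = (4.9195 + -0.9326, 9.2050 + 10.6593) = (3.9869, 19.8643)
link 3: phi[3] = 15 + 55 + 25 + -60 = 35 deg
  cos(35 deg) = 0.8192, sin(35 deg) = 0.5736
  joint[4] = (3.9869, 19.8643) + 1.1 * (0.8192, 0.5736) = (3.9869 + 0.9011, 19.8643 + 0.6309) = (4.8880, 20.4952)
End effector: (4.8880, 20.4952)

Answer: 4.8880 20.4952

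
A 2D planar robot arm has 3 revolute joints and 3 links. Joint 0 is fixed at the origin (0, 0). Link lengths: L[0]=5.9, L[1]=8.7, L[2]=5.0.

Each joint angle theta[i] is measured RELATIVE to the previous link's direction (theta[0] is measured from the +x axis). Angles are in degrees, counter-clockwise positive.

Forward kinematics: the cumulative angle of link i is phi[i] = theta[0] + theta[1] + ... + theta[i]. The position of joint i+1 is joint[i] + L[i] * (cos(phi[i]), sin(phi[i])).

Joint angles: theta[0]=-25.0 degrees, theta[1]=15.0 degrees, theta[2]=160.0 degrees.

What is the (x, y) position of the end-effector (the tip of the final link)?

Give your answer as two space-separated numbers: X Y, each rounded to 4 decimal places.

joint[0] = (0.0000, 0.0000)  (base)
link 0: phi[0] = -25 = -25 deg
  cos(-25 deg) = 0.9063, sin(-25 deg) = -0.4226
  joint[1] = (0.0000, 0.0000) + 5.9 * (0.9063, -0.4226) = (0.0000 + 5.3472, 0.0000 + -2.4934) = (5.3472, -2.4934)
link 1: phi[1] = -25 + 15 = -10 deg
  cos(-10 deg) = 0.9848, sin(-10 deg) = -0.1736
  joint[2] = (5.3472, -2.4934) + 8.7 * (0.9848, -0.1736) = (5.3472 + 8.5678, -2.4934 + -1.5107) = (13.9150, -4.0042)
link 2: phi[2] = -25 + 15 + 160 = 150 deg
  cos(150 deg) = -0.8660, sin(150 deg) = 0.5000
  joint[3] = (13.9150, -4.0042) + 5 * (-0.8660, 0.5000) = (13.9150 + -4.3301, -4.0042 + 2.5000) = (9.5849, -1.5042)
End effector: (9.5849, -1.5042)

Answer: 9.5849 -1.5042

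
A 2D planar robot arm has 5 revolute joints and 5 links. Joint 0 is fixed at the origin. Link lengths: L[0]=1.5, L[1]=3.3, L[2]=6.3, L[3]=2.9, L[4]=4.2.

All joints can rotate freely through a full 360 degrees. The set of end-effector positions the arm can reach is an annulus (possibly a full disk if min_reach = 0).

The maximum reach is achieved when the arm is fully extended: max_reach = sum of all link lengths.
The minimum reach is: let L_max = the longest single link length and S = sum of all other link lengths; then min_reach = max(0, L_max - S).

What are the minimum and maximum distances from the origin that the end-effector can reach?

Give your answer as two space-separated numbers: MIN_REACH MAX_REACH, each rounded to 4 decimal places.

Link lengths: [1.5, 3.3, 6.3, 2.9, 4.2]
max_reach = 1.5 + 3.3 + 6.3 + 2.9 + 4.2 = 18.2
L_max = max([1.5, 3.3, 6.3, 2.9, 4.2]) = 6.3
S (sum of others) = 18.2 - 6.3 = 11.9
min_reach = max(0, 6.3 - 11.9) = max(0, -5.6) = 0

Answer: 0.0000 18.2000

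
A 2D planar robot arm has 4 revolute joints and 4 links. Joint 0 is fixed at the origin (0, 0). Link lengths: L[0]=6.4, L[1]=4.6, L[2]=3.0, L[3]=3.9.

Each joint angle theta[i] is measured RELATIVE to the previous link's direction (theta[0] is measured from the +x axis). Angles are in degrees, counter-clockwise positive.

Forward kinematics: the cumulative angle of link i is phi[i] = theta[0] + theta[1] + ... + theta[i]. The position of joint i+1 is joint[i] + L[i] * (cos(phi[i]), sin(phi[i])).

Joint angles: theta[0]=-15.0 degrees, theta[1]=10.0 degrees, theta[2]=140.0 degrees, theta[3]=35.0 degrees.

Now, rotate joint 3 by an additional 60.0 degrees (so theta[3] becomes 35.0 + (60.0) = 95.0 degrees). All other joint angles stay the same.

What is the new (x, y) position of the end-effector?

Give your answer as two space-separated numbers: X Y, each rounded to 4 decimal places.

joint[0] = (0.0000, 0.0000)  (base)
link 0: phi[0] = -15 = -15 deg
  cos(-15 deg) = 0.9659, sin(-15 deg) = -0.2588
  joint[1] = (0.0000, 0.0000) + 6.4 * (0.9659, -0.2588) = (0.0000 + 6.1819, 0.0000 + -1.6564) = (6.1819, -1.6564)
link 1: phi[1] = -15 + 10 = -5 deg
  cos(-5 deg) = 0.9962, sin(-5 deg) = -0.0872
  joint[2] = (6.1819, -1.6564) + 4.6 * (0.9962, -0.0872) = (6.1819 + 4.5825, -1.6564 + -0.4009) = (10.7644, -2.0574)
link 2: phi[2] = -15 + 10 + 140 = 135 deg
  cos(135 deg) = -0.7071, sin(135 deg) = 0.7071
  joint[3] = (10.7644, -2.0574) + 3 * (-0.7071, 0.7071) = (10.7644 + -2.1213, -2.0574 + 2.1213) = (8.6431, 0.0640)
link 3: phi[3] = -15 + 10 + 140 + 95 = 230 deg
  cos(230 deg) = -0.6428, sin(230 deg) = -0.7660
  joint[4] = (8.6431, 0.0640) + 3.9 * (-0.6428, -0.7660) = (8.6431 + -2.5069, 0.0640 + -2.9876) = (6.1362, -2.9236)
End effector: (6.1362, -2.9236)

Answer: 6.1362 -2.9236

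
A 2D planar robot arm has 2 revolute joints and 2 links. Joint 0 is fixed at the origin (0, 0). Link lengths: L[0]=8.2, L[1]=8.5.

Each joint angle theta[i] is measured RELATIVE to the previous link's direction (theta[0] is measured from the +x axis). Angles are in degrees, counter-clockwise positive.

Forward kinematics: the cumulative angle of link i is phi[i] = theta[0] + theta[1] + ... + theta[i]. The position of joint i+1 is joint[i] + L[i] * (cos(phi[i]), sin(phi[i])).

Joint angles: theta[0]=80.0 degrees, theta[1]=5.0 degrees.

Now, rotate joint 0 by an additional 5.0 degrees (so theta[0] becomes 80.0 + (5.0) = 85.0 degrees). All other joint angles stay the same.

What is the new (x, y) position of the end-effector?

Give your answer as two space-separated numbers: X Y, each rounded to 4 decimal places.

joint[0] = (0.0000, 0.0000)  (base)
link 0: phi[0] = 85 = 85 deg
  cos(85 deg) = 0.0872, sin(85 deg) = 0.9962
  joint[1] = (0.0000, 0.0000) + 8.2 * (0.0872, 0.9962) = (0.0000 + 0.7147, 0.0000 + 8.1688) = (0.7147, 8.1688)
link 1: phi[1] = 85 + 5 = 90 deg
  cos(90 deg) = 0.0000, sin(90 deg) = 1.0000
  joint[2] = (0.7147, 8.1688) + 8.5 * (0.0000, 1.0000) = (0.7147 + 0.0000, 8.1688 + 8.5000) = (0.7147, 16.6688)
End effector: (0.7147, 16.6688)

Answer: 0.7147 16.6688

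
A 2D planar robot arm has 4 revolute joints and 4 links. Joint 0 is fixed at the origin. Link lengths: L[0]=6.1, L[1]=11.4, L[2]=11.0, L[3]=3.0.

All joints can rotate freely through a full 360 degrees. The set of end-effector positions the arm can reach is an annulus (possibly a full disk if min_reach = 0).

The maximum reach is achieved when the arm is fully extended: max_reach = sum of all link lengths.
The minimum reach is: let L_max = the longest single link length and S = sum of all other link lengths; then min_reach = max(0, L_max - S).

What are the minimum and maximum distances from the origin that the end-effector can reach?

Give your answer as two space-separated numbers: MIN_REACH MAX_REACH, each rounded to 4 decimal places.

Answer: 0.0000 31.5000

Derivation:
Link lengths: [6.1, 11.4, 11.0, 3.0]
max_reach = 6.1 + 11.4 + 11 + 3 = 31.5
L_max = max([6.1, 11.4, 11.0, 3.0]) = 11.4
S (sum of others) = 31.5 - 11.4 = 20.1
min_reach = max(0, 11.4 - 20.1) = max(0, -8.7) = 0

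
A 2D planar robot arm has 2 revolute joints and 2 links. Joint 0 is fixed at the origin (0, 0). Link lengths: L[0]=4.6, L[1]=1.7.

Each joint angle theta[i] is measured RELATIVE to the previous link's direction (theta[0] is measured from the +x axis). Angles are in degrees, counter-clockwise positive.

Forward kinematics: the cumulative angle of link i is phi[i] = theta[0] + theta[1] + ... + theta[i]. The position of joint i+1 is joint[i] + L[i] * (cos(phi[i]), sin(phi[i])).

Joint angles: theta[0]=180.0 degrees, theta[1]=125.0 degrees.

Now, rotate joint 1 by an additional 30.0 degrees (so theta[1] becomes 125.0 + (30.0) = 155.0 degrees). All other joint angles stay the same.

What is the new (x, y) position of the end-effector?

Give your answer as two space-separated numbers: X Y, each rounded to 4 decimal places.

Answer: -3.0593 -0.7185

Derivation:
joint[0] = (0.0000, 0.0000)  (base)
link 0: phi[0] = 180 = 180 deg
  cos(180 deg) = -1.0000, sin(180 deg) = 0.0000
  joint[1] = (0.0000, 0.0000) + 4.6 * (-1.0000, 0.0000) = (0.0000 + -4.6000, 0.0000 + 0.0000) = (-4.6000, 0.0000)
link 1: phi[1] = 180 + 155 = 335 deg
  cos(335 deg) = 0.9063, sin(335 deg) = -0.4226
  joint[2] = (-4.6000, 0.0000) + 1.7 * (0.9063, -0.4226) = (-4.6000 + 1.5407, 0.0000 + -0.7185) = (-3.0593, -0.7185)
End effector: (-3.0593, -0.7185)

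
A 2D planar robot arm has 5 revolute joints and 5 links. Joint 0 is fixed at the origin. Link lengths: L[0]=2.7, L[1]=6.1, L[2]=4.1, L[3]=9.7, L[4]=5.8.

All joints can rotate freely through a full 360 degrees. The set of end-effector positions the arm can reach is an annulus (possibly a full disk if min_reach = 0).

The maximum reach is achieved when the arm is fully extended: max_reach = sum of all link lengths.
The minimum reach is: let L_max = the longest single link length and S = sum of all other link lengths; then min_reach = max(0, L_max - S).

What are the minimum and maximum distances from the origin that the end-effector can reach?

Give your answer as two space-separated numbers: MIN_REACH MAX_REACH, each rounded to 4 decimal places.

Link lengths: [2.7, 6.1, 4.1, 9.7, 5.8]
max_reach = 2.7 + 6.1 + 4.1 + 9.7 + 5.8 = 28.4
L_max = max([2.7, 6.1, 4.1, 9.7, 5.8]) = 9.7
S (sum of others) = 28.4 - 9.7 = 18.7
min_reach = max(0, 9.7 - 18.7) = max(0, -9) = 0

Answer: 0.0000 28.4000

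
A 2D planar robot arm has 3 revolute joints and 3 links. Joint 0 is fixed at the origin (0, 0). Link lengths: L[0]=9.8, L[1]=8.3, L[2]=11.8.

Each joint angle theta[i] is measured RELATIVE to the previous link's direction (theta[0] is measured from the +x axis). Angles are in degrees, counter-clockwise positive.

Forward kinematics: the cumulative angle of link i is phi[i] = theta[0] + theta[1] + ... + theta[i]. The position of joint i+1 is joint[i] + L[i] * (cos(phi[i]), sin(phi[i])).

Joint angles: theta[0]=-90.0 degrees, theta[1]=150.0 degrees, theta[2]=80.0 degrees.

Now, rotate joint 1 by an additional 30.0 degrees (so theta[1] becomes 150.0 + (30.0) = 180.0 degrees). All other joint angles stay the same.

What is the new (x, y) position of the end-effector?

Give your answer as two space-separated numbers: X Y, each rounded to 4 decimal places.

joint[0] = (0.0000, 0.0000)  (base)
link 0: phi[0] = -90 = -90 deg
  cos(-90 deg) = 0.0000, sin(-90 deg) = -1.0000
  joint[1] = (0.0000, 0.0000) + 9.8 * (0.0000, -1.0000) = (0.0000 + 0.0000, 0.0000 + -9.8000) = (0.0000, -9.8000)
link 1: phi[1] = -90 + 180 = 90 deg
  cos(90 deg) = 0.0000, sin(90 deg) = 1.0000
  joint[2] = (0.0000, -9.8000) + 8.3 * (0.0000, 1.0000) = (0.0000 + 0.0000, -9.8000 + 8.3000) = (0.0000, -1.5000)
link 2: phi[2] = -90 + 180 + 80 = 170 deg
  cos(170 deg) = -0.9848, sin(170 deg) = 0.1736
  joint[3] = (0.0000, -1.5000) + 11.8 * (-0.9848, 0.1736) = (0.0000 + -11.6207, -1.5000 + 2.0490) = (-11.6207, 0.5490)
End effector: (-11.6207, 0.5490)

Answer: -11.6207 0.5490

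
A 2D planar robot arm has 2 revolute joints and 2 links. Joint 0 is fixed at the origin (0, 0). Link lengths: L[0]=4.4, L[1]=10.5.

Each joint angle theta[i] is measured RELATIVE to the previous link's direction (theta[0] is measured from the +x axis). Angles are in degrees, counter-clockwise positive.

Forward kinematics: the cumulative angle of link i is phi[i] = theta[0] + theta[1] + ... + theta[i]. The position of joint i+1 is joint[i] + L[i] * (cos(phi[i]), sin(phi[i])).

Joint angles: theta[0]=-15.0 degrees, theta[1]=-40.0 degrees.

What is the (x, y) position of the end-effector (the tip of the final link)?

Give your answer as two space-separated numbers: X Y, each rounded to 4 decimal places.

joint[0] = (0.0000, 0.0000)  (base)
link 0: phi[0] = -15 = -15 deg
  cos(-15 deg) = 0.9659, sin(-15 deg) = -0.2588
  joint[1] = (0.0000, 0.0000) + 4.4 * (0.9659, -0.2588) = (0.0000 + 4.2501, 0.0000 + -1.1388) = (4.2501, -1.1388)
link 1: phi[1] = -15 + -40 = -55 deg
  cos(-55 deg) = 0.5736, sin(-55 deg) = -0.8192
  joint[2] = (4.2501, -1.1388) + 10.5 * (0.5736, -0.8192) = (4.2501 + 6.0226, -1.1388 + -8.6011) = (10.2726, -9.7399)
End effector: (10.2726, -9.7399)

Answer: 10.2726 -9.7399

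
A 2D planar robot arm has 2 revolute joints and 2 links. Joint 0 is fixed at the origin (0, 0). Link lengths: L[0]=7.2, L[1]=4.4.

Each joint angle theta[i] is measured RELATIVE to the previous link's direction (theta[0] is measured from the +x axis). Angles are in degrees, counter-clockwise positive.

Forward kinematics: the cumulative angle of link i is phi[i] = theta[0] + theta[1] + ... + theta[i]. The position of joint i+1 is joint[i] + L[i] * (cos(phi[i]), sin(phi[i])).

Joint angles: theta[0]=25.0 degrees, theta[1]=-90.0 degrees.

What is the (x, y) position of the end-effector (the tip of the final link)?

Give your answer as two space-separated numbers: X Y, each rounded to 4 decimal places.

joint[0] = (0.0000, 0.0000)  (base)
link 0: phi[0] = 25 = 25 deg
  cos(25 deg) = 0.9063, sin(25 deg) = 0.4226
  joint[1] = (0.0000, 0.0000) + 7.2 * (0.9063, 0.4226) = (0.0000 + 6.5254, 0.0000 + 3.0429) = (6.5254, 3.0429)
link 1: phi[1] = 25 + -90 = -65 deg
  cos(-65 deg) = 0.4226, sin(-65 deg) = -0.9063
  joint[2] = (6.5254, 3.0429) + 4.4 * (0.4226, -0.9063) = (6.5254 + 1.8595, 3.0429 + -3.9878) = (8.3849, -0.9449)
End effector: (8.3849, -0.9449)

Answer: 8.3849 -0.9449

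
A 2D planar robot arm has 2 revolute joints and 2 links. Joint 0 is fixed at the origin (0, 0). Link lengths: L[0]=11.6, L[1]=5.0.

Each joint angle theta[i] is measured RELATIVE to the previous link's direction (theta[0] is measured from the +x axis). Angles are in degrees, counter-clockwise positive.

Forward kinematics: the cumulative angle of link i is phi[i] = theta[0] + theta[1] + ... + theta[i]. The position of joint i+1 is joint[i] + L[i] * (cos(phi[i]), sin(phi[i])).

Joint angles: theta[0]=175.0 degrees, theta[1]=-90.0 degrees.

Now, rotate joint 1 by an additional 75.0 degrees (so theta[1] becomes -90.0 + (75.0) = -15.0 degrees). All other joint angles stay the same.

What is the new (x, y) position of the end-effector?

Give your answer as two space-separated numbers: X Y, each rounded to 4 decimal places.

Answer: -16.2543 2.7211

Derivation:
joint[0] = (0.0000, 0.0000)  (base)
link 0: phi[0] = 175 = 175 deg
  cos(175 deg) = -0.9962, sin(175 deg) = 0.0872
  joint[1] = (0.0000, 0.0000) + 11.6 * (-0.9962, 0.0872) = (0.0000 + -11.5559, 0.0000 + 1.0110) = (-11.5559, 1.0110)
link 1: phi[1] = 175 + -15 = 160 deg
  cos(160 deg) = -0.9397, sin(160 deg) = 0.3420
  joint[2] = (-11.5559, 1.0110) + 5 * (-0.9397, 0.3420) = (-11.5559 + -4.6985, 1.0110 + 1.7101) = (-16.2543, 2.7211)
End effector: (-16.2543, 2.7211)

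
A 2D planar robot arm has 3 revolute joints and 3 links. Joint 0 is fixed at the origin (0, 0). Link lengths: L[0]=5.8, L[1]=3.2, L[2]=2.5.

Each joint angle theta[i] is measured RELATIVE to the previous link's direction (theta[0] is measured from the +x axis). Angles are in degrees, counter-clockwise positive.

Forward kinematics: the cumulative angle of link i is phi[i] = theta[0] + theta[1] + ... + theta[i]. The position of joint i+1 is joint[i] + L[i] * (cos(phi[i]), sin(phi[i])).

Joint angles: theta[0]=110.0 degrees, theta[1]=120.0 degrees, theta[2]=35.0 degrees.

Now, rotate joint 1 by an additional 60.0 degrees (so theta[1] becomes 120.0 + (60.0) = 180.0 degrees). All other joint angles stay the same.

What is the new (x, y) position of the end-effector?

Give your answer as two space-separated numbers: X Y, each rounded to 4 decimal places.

Answer: 1.1586 1.0093

Derivation:
joint[0] = (0.0000, 0.0000)  (base)
link 0: phi[0] = 110 = 110 deg
  cos(110 deg) = -0.3420, sin(110 deg) = 0.9397
  joint[1] = (0.0000, 0.0000) + 5.8 * (-0.3420, 0.9397) = (0.0000 + -1.9837, 0.0000 + 5.4502) = (-1.9837, 5.4502)
link 1: phi[1] = 110 + 180 = 290 deg
  cos(290 deg) = 0.3420, sin(290 deg) = -0.9397
  joint[2] = (-1.9837, 5.4502) + 3.2 * (0.3420, -0.9397) = (-1.9837 + 1.0945, 5.4502 + -3.0070) = (-0.8893, 2.4432)
link 2: phi[2] = 110 + 180 + 35 = 325 deg
  cos(325 deg) = 0.8192, sin(325 deg) = -0.5736
  joint[3] = (-0.8893, 2.4432) + 2.5 * (0.8192, -0.5736) = (-0.8893 + 2.0479, 2.4432 + -1.4339) = (1.1586, 1.0093)
End effector: (1.1586, 1.0093)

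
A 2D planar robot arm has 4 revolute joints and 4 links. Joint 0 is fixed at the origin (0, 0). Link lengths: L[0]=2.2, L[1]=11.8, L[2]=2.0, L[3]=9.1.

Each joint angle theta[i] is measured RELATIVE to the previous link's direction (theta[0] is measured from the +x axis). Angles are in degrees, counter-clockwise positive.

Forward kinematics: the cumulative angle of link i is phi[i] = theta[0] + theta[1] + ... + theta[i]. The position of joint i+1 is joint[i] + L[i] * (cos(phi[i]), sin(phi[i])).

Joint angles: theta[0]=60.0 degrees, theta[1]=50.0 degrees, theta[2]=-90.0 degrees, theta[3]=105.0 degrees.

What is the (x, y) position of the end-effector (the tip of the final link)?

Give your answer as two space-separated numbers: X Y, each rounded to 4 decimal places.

joint[0] = (0.0000, 0.0000)  (base)
link 0: phi[0] = 60 = 60 deg
  cos(60 deg) = 0.5000, sin(60 deg) = 0.8660
  joint[1] = (0.0000, 0.0000) + 2.2 * (0.5000, 0.8660) = (0.0000 + 1.1000, 0.0000 + 1.9053) = (1.1000, 1.9053)
link 1: phi[1] = 60 + 50 = 110 deg
  cos(110 deg) = -0.3420, sin(110 deg) = 0.9397
  joint[2] = (1.1000, 1.9053) + 11.8 * (-0.3420, 0.9397) = (1.1000 + -4.0358, 1.9053 + 11.0884) = (-2.9358, 12.9936)
link 2: phi[2] = 60 + 50 + -90 = 20 deg
  cos(20 deg) = 0.9397, sin(20 deg) = 0.3420
  joint[3] = (-2.9358, 12.9936) + 2 * (0.9397, 0.3420) = (-2.9358 + 1.8794, 12.9936 + 0.6840) = (-1.0565, 13.6777)
link 3: phi[3] = 60 + 50 + -90 + 105 = 125 deg
  cos(125 deg) = -0.5736, sin(125 deg) = 0.8192
  joint[4] = (-1.0565, 13.6777) + 9.1 * (-0.5736, 0.8192) = (-1.0565 + -5.2195, 13.6777 + 7.4543) = (-6.2760, 21.1320)
End effector: (-6.2760, 21.1320)

Answer: -6.2760 21.1320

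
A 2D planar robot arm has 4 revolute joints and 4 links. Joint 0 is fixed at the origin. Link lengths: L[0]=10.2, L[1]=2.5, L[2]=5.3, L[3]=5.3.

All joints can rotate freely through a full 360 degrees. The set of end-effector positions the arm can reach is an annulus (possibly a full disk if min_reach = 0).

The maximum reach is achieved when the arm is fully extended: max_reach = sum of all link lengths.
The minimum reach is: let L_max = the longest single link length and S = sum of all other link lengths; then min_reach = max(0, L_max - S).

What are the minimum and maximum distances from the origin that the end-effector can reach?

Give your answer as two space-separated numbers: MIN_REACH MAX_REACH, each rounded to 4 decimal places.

Answer: 0.0000 23.3000

Derivation:
Link lengths: [10.2, 2.5, 5.3, 5.3]
max_reach = 10.2 + 2.5 + 5.3 + 5.3 = 23.3
L_max = max([10.2, 2.5, 5.3, 5.3]) = 10.2
S (sum of others) = 23.3 - 10.2 = 13.1
min_reach = max(0, 10.2 - 13.1) = max(0, -2.9) = 0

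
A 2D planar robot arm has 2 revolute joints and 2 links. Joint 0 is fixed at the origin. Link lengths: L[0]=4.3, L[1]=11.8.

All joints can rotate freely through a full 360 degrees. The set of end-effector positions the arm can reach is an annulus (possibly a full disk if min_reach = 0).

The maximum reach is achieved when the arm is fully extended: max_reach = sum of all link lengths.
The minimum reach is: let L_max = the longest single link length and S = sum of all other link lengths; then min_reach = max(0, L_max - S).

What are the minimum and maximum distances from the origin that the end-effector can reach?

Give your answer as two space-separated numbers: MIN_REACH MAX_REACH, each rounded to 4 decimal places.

Link lengths: [4.3, 11.8]
max_reach = 4.3 + 11.8 = 16.1
L_max = max([4.3, 11.8]) = 11.8
S (sum of others) = 16.1 - 11.8 = 4.3
min_reach = max(0, 11.8 - 4.3) = max(0, 7.5) = 7.5

Answer: 7.5000 16.1000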